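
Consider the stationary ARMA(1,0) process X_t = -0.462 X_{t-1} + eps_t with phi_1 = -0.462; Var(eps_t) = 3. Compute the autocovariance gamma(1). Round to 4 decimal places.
\gamma(1) = -1.7621

Multiply the model equation by X_{t-k} and take expectations. With theta_0 = psi_0 = 1 and psi_j the MA(infinity) weights, this gives
  gamma(k) - sum_i phi_i gamma(k-i) = c_k,
  c_k = sigma^2 * sum_{j=k..q} theta_j psi_{j-k}   (c_k = 0 for k > q),
using gamma(-m) = gamma(m).
Pure AR (q = 0): c_0 = sigma^2 = 3, c_k = 0 for k >= 1.
Equations for k = 0 and k = 1 (AR order 1):
  gamma(0) = phi_1 gamma(1) + c_0
  gamma(1) = phi_1 gamma(0) + c_1
Substituting the second into the first: gamma(0) (1 - phi_1^2) = c_0 + phi_1 c_1, so
  gamma(0) = c_0 / (1 - phi_1^2) = 3 / (1 - (-0.462)^2) = 3 / 0.786556 = 3.814096.
  gamma(1) = phi_1 gamma(0) = (-0.462)(3.814096) = -1.762112.
Therefore gamma(1) = -1.7621 (to 4 decimal places).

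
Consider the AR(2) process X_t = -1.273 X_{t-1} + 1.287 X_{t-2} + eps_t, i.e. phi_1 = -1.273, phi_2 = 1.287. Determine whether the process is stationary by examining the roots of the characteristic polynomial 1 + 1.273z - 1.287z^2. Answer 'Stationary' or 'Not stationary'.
\text{Not stationary}

The AR(p) characteristic polynomial is P(z) = 1 + 1.273z - 1.287z^2.
Stationarity requires all roots to lie outside the unit circle, i.e. |z| > 1 for every root.
Set 1 + (1.273) z + (-1.287) z^2 = 0, i.e. a z^2 + b z + c = 0 with a = -1.287, b = 1.273, c = 1.
Discriminant D = b^2 - 4ac = (1.273)^2 - 4*(-1.287)*1 = 1.620529 - (-5.148) = 6.768529.
D >= 0, so the roots are real: z = (-b +/- sqrt(D)) / (2a) = (-1.273 +/- 2.60164) / (-2.574).
  z_1 = (-1.273 + 2.60164) / (-2.574) = -0.5162,   |z_1| = 0.5162.
  z_2 = (-1.273 - 2.60164) / (-2.574) = 1.5053,   |z_2| = 1.5053.
Moduli of all roots: 0.5162, 1.5053.
All moduli strictly greater than 1? No.
Verdict: Not stationary.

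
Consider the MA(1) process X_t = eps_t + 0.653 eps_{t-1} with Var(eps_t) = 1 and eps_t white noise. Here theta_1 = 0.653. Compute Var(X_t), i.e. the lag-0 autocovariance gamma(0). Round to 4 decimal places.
\gamma(0) = 1.4264

For an MA(q) process X_t = eps_t + sum_i theta_i eps_{t-i} with
Var(eps_t) = sigma^2, the variance is
  gamma(0) = sigma^2 * (1 + sum_i theta_i^2).
  sum_i theta_i^2 = (0.653)^2 = 0.426409.
  gamma(0) = 1 * (1 + 0.426409) = 1 * 1.426409 = 1.426409, which rounds to 1.4264.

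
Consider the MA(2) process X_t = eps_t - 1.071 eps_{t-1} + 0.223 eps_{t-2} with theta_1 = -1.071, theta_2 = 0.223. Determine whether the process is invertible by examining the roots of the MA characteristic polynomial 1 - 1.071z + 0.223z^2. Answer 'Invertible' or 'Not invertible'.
\text{Invertible}

The MA(q) characteristic polynomial is P(z) = 1 - 1.071z + 0.223z^2.
Invertibility requires all roots to lie outside the unit circle, i.e. |z| > 1 for every root.
Set 1 + (-1.071) z + (0.223) z^2 = 0, i.e. a z^2 + b z + c = 0 with a = 0.223, b = -1.071, c = 1.
Discriminant D = b^2 - 4ac = (-1.071)^2 - 4*(0.223)*1 = 1.147041 - (0.892) = 0.255041.
D >= 0, so the roots are real: z = (-b +/- sqrt(D)) / (2a) = (1.071 +/- 0.505016) / (0.446).
  z_1 = (1.071 + 0.505016) / (0.446) = 3.5337,   |z_1| = 3.5337.
  z_2 = (1.071 - 0.505016) / (0.446) = 1.269,   |z_2| = 1.269.
Moduli of all roots: 3.5337, 1.2690.
All moduli strictly greater than 1? Yes.
Verdict: Invertible.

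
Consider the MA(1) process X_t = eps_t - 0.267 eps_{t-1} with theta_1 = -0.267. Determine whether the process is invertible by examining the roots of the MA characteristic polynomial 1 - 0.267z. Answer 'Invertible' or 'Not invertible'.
\text{Invertible}

The MA(q) characteristic polynomial is P(z) = 1 - 0.267z.
Invertibility requires all roots to lie outside the unit circle, i.e. |z| > 1 for every root.
This is linear in z: 1 + (-0.267) z = 0  =>  z = -1/(-0.267) = 3.745318,  |z| = 3.745318.
Moduli of all roots: 3.7453.
All moduli strictly greater than 1? Yes.
Verdict: Invertible.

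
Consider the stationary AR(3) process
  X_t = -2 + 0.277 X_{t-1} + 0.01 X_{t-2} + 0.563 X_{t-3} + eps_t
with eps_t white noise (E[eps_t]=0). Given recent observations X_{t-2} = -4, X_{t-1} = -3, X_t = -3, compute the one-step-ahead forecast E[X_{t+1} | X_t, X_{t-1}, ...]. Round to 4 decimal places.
E[X_{t+1} \mid \mathcal F_t] = -5.1130

For an AR(p) model X_t = c + sum_i phi_i X_{t-i} + eps_t, the
one-step-ahead conditional mean is
  E[X_{t+1} | X_t, ...] = c + sum_i phi_i X_{t+1-i}.
Substitute known values:
  E[X_{t+1} | ...] = -2 + (0.277) * (-3) + (0.01) * (-3) + (0.563) * (-4)
                   = -5.1130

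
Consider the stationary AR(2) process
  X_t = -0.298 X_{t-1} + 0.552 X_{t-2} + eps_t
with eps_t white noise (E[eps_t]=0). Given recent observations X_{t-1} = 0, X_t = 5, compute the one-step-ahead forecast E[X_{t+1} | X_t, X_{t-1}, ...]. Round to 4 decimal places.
E[X_{t+1} \mid \mathcal F_t] = -1.4900

For an AR(p) model X_t = c + sum_i phi_i X_{t-i} + eps_t, the
one-step-ahead conditional mean is
  E[X_{t+1} | X_t, ...] = c + sum_i phi_i X_{t+1-i}.
Substitute known values:
  E[X_{t+1} | ...] = (-0.298) * (5) + (0.552) * (0)
                   = -1.4900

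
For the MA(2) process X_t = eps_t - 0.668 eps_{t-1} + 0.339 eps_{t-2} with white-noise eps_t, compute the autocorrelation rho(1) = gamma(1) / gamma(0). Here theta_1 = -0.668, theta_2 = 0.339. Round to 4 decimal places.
\rho(1) = -0.5729

For an MA(q) process with theta_0 = 1, the autocovariance is
  gamma(k) = sigma^2 * sum_{i=0..q-k} theta_i * theta_{i+k},
and rho(k) = gamma(k) / gamma(0). Sigma^2 cancels.
  numerator   = (1)*(-0.668) + (-0.668)*(0.339) = -0.894452.
  denominator = (1)^2 + (-0.668)^2 + (0.339)^2 = 1.561145.
  rho(1) = -0.894452 / 1.561145 = -0.5729.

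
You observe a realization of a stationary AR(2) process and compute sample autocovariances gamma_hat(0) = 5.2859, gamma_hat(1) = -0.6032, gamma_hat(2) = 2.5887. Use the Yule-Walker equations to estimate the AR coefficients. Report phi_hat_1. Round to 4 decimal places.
\hat\phi_{1} = -0.0590

The Yule-Walker equations for an AR(p) process read, in matrix form,
  Gamma_p phi = r_p,   with   (Gamma_p)_{ij} = gamma(|i - j|),
                       (r_p)_i = gamma(i),   i,j = 1..p.
Substitute the sample gammas (Toeplitz matrix and right-hand side of size 2):
  Gamma_p = [[5.2859, -0.6032], [-0.6032, 5.2859]]
  r_p     = [-0.6032, 2.5887]
Written out:
  5.2859 phi_1 - 0.6032 phi_2 = -0.6032
  -0.6032 phi_1 + 5.2859 phi_2 = 2.5887
Solve by Cramer's rule:
  det = gamma(0)^2 - gamma(1)^2 = (5.2859)^2 - (-0.6032)^2 = 27.94073881 - 0.36385024 = 27.57688857
  phi_hat_1 = [gamma(1) gamma(0) - gamma(1) gamma(2)] / det = [(-0.6032)(5.2859) - (-0.6032)(2.5887)] / 27.57688857 = -1.62695104 / 27.57688857 = -0.059
  phi_hat_2 = [gamma(0) gamma(2) - gamma(1)^2] / det = [(5.2859)(2.5887) - (-0.6032)^2] / 27.57688857 = 13.31975909 / 27.57688857 = 0.483
So phi_hat = [-0.0590, 0.4830].
Therefore phi_hat_1 = -0.0590.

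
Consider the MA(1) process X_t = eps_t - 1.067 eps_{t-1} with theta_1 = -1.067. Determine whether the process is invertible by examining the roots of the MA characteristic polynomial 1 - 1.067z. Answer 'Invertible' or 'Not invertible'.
\text{Not invertible}

The MA(q) characteristic polynomial is P(z) = 1 - 1.067z.
Invertibility requires all roots to lie outside the unit circle, i.e. |z| > 1 for every root.
This is linear in z: 1 + (-1.067) z = 0  =>  z = -1/(-1.067) = 0.937207,  |z| = 0.937207.
Moduli of all roots: 0.9372.
All moduli strictly greater than 1? No.
Verdict: Not invertible.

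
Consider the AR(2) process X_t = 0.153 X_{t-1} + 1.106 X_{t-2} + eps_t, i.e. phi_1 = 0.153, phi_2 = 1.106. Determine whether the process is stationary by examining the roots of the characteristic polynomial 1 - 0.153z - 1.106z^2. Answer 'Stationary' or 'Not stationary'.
\text{Not stationary}

The AR(p) characteristic polynomial is P(z) = 1 - 0.153z - 1.106z^2.
Stationarity requires all roots to lie outside the unit circle, i.e. |z| > 1 for every root.
Set 1 + (-0.153) z + (-1.106) z^2 = 0, i.e. a z^2 + b z + c = 0 with a = -1.106, b = -0.153, c = 1.
Discriminant D = b^2 - 4ac = (-0.153)^2 - 4*(-1.106)*1 = 0.023409 - (-4.424) = 4.447409.
D >= 0, so the roots are real: z = (-b +/- sqrt(D)) / (2a) = (0.153 +/- 2.108888) / (-2.212).
  z_1 = (0.153 + 2.108888) / (-2.212) = -1.0226,   |z_1| = 1.0226.
  z_2 = (0.153 - 2.108888) / (-2.212) = 0.8842,   |z_2| = 0.8842.
Moduli of all roots: 1.0226, 0.8842.
All moduli strictly greater than 1? No.
Verdict: Not stationary.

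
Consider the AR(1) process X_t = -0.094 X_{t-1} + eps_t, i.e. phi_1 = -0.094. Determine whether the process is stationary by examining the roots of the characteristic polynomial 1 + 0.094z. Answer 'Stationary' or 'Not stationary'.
\text{Stationary}

The AR(p) characteristic polynomial is P(z) = 1 + 0.094z.
Stationarity requires all roots to lie outside the unit circle, i.e. |z| > 1 for every root.
This is linear in z: 1 + (0.094) z = 0  =>  z = -1/(0.094) = -10.638298,  |z| = 10.638298.
Moduli of all roots: 10.6383.
All moduli strictly greater than 1? Yes.
Verdict: Stationary.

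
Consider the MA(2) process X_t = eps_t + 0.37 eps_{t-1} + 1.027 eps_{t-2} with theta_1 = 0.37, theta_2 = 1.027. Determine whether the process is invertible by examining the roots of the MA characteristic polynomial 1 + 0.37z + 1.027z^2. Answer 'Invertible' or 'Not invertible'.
\text{Not invertible}

The MA(q) characteristic polynomial is P(z) = 1 + 0.37z + 1.027z^2.
Invertibility requires all roots to lie outside the unit circle, i.e. |z| > 1 for every root.
Set 1 + (0.37) z + (1.027) z^2 = 0, i.e. a z^2 + b z + c = 0 with a = 1.027, b = 0.37, c = 1.
Discriminant D = b^2 - 4ac = (0.37)^2 - 4*(1.027)*1 = 0.1369 - (4.108) = -3.9711.
D < 0, so the roots are the complex-conjugate pair z = (-b +/- i sqrt(-D)) / (2a) = -0.1801 +/- 0.9702i.
For a conjugate pair |z|^2 = z * conj(z) = (product of roots) = c/a = 1/(1.027) = 0.97371, so |z| = sqrt(0.97371) = 0.9868 for both roots.
Moduli of all roots: 0.9868, 0.9868.
All moduli strictly greater than 1? No.
Verdict: Not invertible.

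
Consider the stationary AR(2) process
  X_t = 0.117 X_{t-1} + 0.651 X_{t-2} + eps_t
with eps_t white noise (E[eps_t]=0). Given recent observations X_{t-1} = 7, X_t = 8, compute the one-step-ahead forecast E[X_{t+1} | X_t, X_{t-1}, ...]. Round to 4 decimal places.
E[X_{t+1} \mid \mathcal F_t] = 5.4930

For an AR(p) model X_t = c + sum_i phi_i X_{t-i} + eps_t, the
one-step-ahead conditional mean is
  E[X_{t+1} | X_t, ...] = c + sum_i phi_i X_{t+1-i}.
Substitute known values:
  E[X_{t+1} | ...] = (0.117) * (8) + (0.651) * (7)
                   = 5.4930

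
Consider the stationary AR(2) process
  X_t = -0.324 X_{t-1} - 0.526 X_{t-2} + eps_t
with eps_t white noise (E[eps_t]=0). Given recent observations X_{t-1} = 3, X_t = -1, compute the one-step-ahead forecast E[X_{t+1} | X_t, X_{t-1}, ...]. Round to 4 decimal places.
E[X_{t+1} \mid \mathcal F_t] = -1.2540

For an AR(p) model X_t = c + sum_i phi_i X_{t-i} + eps_t, the
one-step-ahead conditional mean is
  E[X_{t+1} | X_t, ...] = c + sum_i phi_i X_{t+1-i}.
Substitute known values:
  E[X_{t+1} | ...] = (-0.324) * (-1) + (-0.526) * (3)
                   = -1.2540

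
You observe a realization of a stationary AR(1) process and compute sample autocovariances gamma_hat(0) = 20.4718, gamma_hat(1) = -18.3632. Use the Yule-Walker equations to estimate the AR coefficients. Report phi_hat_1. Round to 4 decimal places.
\hat\phi_{1} = -0.8970

The Yule-Walker equations for an AR(p) process read, in matrix form,
  Gamma_p phi = r_p,   with   (Gamma_p)_{ij} = gamma(|i - j|),
                       (r_p)_i = gamma(i),   i,j = 1..p.
Substitute the sample gammas (Toeplitz matrix and right-hand side of size 1):
  Gamma_p = [[20.4718]]
  r_p     = [-18.3632]
With p = 1 this is the single equation gamma(0) phi_1 = gamma(1):
  phi_hat_1 = gamma(1) / gamma(0) = -18.3632 / 20.4718 = -0.8970.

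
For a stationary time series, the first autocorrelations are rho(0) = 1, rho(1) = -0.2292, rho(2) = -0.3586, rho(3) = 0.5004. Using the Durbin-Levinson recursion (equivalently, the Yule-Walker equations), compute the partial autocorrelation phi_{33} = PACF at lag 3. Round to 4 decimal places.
\phi_{33} = 0.3681

The PACF at lag k is phi_{kk}, the last component of the solution
to the Yule-Walker system G_k phi = r_k where
  (G_k)_{ij} = rho(|i - j|), (r_k)_i = rho(i), i,j = 1..k.
Equivalently, Durbin-Levinson gives phi_{kk} iteratively:
  phi_{11} = rho(1)
  phi_{kk} = [rho(k) - sum_{j=1..k-1} phi_{k-1,j} rho(k-j)]
            / [1 - sum_{j=1..k-1} phi_{k-1,j} rho(j)],
  phi_{k,j} = phi_{k-1,j} - phi_{kk} phi_{k-1,k-j},  j = 1..k-1.
Step k = 1:
  phi_11 = rho(1) = -0.2292.
Step k = 2:
  phi_22 = [rho(2) - phi_11 rho(1)] / [1 - phi_11 rho(1)] = [-0.3586 - (-0.2292)(-0.2292)] / [1 - (-0.2292)(-0.2292)]
         = -0.41113264 / 0.94746736 = -0.433928.
  Update: phi_21 = phi_11 - phi_22 phi_11 = -0.2292 - (-0.433928)(-0.2292) = -0.328656.
Step k = 3:
  phi_33 = [rho(3) - phi_21 rho(2) - phi_22 rho(1)] / [1 - phi_21 rho(1) - phi_22 rho(2)]
    numerator   = 0.5004 - (-0.328656)(-0.3586) - (-0.433928)(-0.2292) = 0.28308755
    denominator = 1 - (-0.328656)(-0.2292) - (-0.433928)(-0.3586) = 0.76906539
  phi_33 = 0.28308755 / 0.76906539 = 0.3681.
Therefore phi_{33} = 0.3681.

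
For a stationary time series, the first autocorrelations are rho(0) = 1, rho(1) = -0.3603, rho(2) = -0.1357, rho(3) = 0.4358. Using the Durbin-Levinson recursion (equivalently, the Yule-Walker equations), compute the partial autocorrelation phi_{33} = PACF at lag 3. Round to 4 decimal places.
\phi_{33} = 0.3321

The PACF at lag k is phi_{kk}, the last component of the solution
to the Yule-Walker system G_k phi = r_k where
  (G_k)_{ij} = rho(|i - j|), (r_k)_i = rho(i), i,j = 1..k.
Equivalently, Durbin-Levinson gives phi_{kk} iteratively:
  phi_{11} = rho(1)
  phi_{kk} = [rho(k) - sum_{j=1..k-1} phi_{k-1,j} rho(k-j)]
            / [1 - sum_{j=1..k-1} phi_{k-1,j} rho(j)],
  phi_{k,j} = phi_{k-1,j} - phi_{kk} phi_{k-1,k-j},  j = 1..k-1.
Step k = 1:
  phi_11 = rho(1) = -0.3603.
Step k = 2:
  phi_22 = [rho(2) - phi_11 rho(1)] / [1 - phi_11 rho(1)] = [-0.1357 - (-0.3603)(-0.3603)] / [1 - (-0.3603)(-0.3603)]
         = -0.26551609 / 0.87018391 = -0.305126.
  Update: phi_21 = phi_11 - phi_22 phi_11 = -0.3603 - (-0.305126)(-0.3603) = -0.470237.
Step k = 3:
  phi_33 = [rho(3) - phi_21 rho(2) - phi_22 rho(1)] / [1 - phi_21 rho(1) - phi_22 rho(2)]
    numerator   = 0.4358 - (-0.470237)(-0.1357) - (-0.305126)(-0.3603) = 0.26205179
    denominator = 1 - (-0.470237)(-0.3603) - (-0.305126)(-0.1357) = 0.78916794
  phi_33 = 0.26205179 / 0.78916794 = 0.3321.
Therefore phi_{33} = 0.3321.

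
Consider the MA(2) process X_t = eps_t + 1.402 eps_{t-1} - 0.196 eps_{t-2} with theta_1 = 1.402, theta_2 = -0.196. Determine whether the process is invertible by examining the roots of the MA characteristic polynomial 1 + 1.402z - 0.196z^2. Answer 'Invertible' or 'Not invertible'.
\text{Not invertible}

The MA(q) characteristic polynomial is P(z) = 1 + 1.402z - 0.196z^2.
Invertibility requires all roots to lie outside the unit circle, i.e. |z| > 1 for every root.
Set 1 + (1.402) z + (-0.196) z^2 = 0, i.e. a z^2 + b z + c = 0 with a = -0.196, b = 1.402, c = 1.
Discriminant D = b^2 - 4ac = (1.402)^2 - 4*(-0.196)*1 = 1.965604 - (-0.784) = 2.749604.
D >= 0, so the roots are real: z = (-b +/- sqrt(D)) / (2a) = (-1.402 +/- 1.658193) / (-0.392).
  z_1 = (-1.402 + 1.658193) / (-0.392) = -0.6536,   |z_1| = 0.6536.
  z_2 = (-1.402 - 1.658193) / (-0.392) = 7.8066,   |z_2| = 7.8066.
Moduli of all roots: 0.6536, 7.8066.
All moduli strictly greater than 1? No.
Verdict: Not invertible.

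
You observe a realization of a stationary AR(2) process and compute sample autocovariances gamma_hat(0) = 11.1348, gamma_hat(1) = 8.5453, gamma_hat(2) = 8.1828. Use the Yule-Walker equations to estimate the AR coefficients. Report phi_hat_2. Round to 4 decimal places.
\hat\phi_{2} = 0.3550

The Yule-Walker equations for an AR(p) process read, in matrix form,
  Gamma_p phi = r_p,   with   (Gamma_p)_{ij} = gamma(|i - j|),
                       (r_p)_i = gamma(i),   i,j = 1..p.
Substitute the sample gammas (Toeplitz matrix and right-hand side of size 2):
  Gamma_p = [[11.1348, 8.5453], [8.5453, 11.1348]]
  r_p     = [8.5453, 8.1828]
Written out:
  11.1348 phi_1 + 8.5453 phi_2 = 8.5453
  8.5453 phi_1 + 11.1348 phi_2 = 8.1828
Solve by Cramer's rule:
  det = gamma(0)^2 - gamma(1)^2 = (11.1348)^2 - (8.5453)^2 = 123.98377104 - 73.02215209 = 50.96161895
  phi_hat_1 = [gamma(1) gamma(0) - gamma(1) gamma(2)] / det = [(8.5453)(11.1348) - (8.5453)(8.1828)] / 50.96161895 = 25.2257256 / 50.96161895 = 0.495
  phi_hat_2 = [gamma(0) gamma(2) - gamma(1)^2] / det = [(11.1348)(8.1828) - (8.5453)^2] / 50.96161895 = 18.09168935 / 50.96161895 = 0.355
So phi_hat = [0.4950, 0.3550].
Therefore phi_hat_2 = 0.3550.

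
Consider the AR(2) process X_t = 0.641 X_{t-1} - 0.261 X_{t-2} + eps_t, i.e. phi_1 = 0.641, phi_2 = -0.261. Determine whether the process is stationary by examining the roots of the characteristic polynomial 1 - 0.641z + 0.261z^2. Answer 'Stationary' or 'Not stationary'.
\text{Stationary}

The AR(p) characteristic polynomial is P(z) = 1 - 0.641z + 0.261z^2.
Stationarity requires all roots to lie outside the unit circle, i.e. |z| > 1 for every root.
Set 1 + (-0.641) z + (0.261) z^2 = 0, i.e. a z^2 + b z + c = 0 with a = 0.261, b = -0.641, c = 1.
Discriminant D = b^2 - 4ac = (-0.641)^2 - 4*(0.261)*1 = 0.410881 - (1.044) = -0.633119.
D < 0, so the roots are the complex-conjugate pair z = (-b +/- i sqrt(-D)) / (2a) = 1.228 +/- 1.5243i.
For a conjugate pair |z|^2 = z * conj(z) = (product of roots) = c/a = 1/(0.261) = 3.831418, so |z| = sqrt(3.831418) = 1.9574 for both roots.
Moduli of all roots: 1.9574, 1.9574.
All moduli strictly greater than 1? Yes.
Verdict: Stationary.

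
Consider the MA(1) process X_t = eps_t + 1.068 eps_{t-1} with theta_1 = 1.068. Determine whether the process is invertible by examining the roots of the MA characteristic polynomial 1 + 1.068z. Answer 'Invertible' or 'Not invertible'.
\text{Not invertible}

The MA(q) characteristic polynomial is P(z) = 1 + 1.068z.
Invertibility requires all roots to lie outside the unit circle, i.e. |z| > 1 for every root.
This is linear in z: 1 + (1.068) z = 0  =>  z = -1/(1.068) = -0.93633,  |z| = 0.93633.
Moduli of all roots: 0.9363.
All moduli strictly greater than 1? No.
Verdict: Not invertible.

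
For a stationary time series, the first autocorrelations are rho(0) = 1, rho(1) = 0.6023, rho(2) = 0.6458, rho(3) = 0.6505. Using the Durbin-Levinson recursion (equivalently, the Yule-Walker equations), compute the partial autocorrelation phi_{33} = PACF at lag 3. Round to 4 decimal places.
\phi_{33} = 0.3260

The PACF at lag k is phi_{kk}, the last component of the solution
to the Yule-Walker system G_k phi = r_k where
  (G_k)_{ij} = rho(|i - j|), (r_k)_i = rho(i), i,j = 1..k.
Equivalently, Durbin-Levinson gives phi_{kk} iteratively:
  phi_{11} = rho(1)
  phi_{kk} = [rho(k) - sum_{j=1..k-1} phi_{k-1,j} rho(k-j)]
            / [1 - sum_{j=1..k-1} phi_{k-1,j} rho(j)],
  phi_{k,j} = phi_{k-1,j} - phi_{kk} phi_{k-1,k-j},  j = 1..k-1.
Step k = 1:
  phi_11 = rho(1) = 0.6023.
Step k = 2:
  phi_22 = [rho(2) - phi_11 rho(1)] / [1 - phi_11 rho(1)] = [0.6458 - (0.6023)(0.6023)] / [1 - (0.6023)(0.6023)]
         = 0.28303471 / 0.63723471 = 0.444161.
  Update: phi_21 = phi_11 - phi_22 phi_11 = 0.6023 - (0.444161)(0.6023) = 0.334782.
Step k = 3:
  phi_33 = [rho(3) - phi_21 rho(2) - phi_22 rho(1)] / [1 - phi_21 rho(1) - phi_22 rho(2)]
    numerator   = 0.6505 - (0.334782)(0.6458) - (0.444161)(0.6023) = 0.16677976
    denominator = 1 - (0.334782)(0.6023) - (0.444161)(0.6458) = 0.51152177
  phi_33 = 0.16677976 / 0.51152177 = 0.326.
Therefore phi_{33} = 0.3260.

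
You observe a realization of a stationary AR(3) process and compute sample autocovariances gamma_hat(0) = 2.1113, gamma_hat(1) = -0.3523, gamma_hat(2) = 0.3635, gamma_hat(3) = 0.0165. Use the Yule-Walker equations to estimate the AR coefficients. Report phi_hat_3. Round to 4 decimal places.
\hat\phi_{3} = 0.0600

The Yule-Walker equations for an AR(p) process read, in matrix form,
  Gamma_p phi = r_p,   with   (Gamma_p)_{ij} = gamma(|i - j|),
                       (r_p)_i = gamma(i),   i,j = 1..p.
Substitute the sample gammas (Toeplitz matrix and right-hand side of size 3):
  Gamma_p = [[2.1113, -0.3523, 0.3635], [-0.3523, 2.1113, -0.3523], [0.3635, -0.3523, 2.1113]]
  r_p     = [-0.3523, 0.3635, 0.0165]
Written out (R1..R3):
  (R1) 2.1113 phi_1 - 0.3523 phi_2 + 0.3635 phi_3 = -0.3523
  (R2) -0.3523 phi_1 + 2.1113 phi_2 - 0.3523 phi_3 = 0.3635
  (R3) 0.3635 phi_1 - 0.3523 phi_2 + 2.1113 phi_3 = 0.0165
Gaussian elimination:
  R2 <- R2 - (-0.3523/2.1113) R1 = R2 - (-0.166864) R1:  2.052514 phi_2 - 0.291645 phi_3 = 0.304714
  R3 <- R3 - (0.3635/2.1113) R1 = R3 - (0.172169) R1:  -0.291645 phi_2 + 2.048717 phi_3 = 0.077155
  R3 <- R3 - (-0.291645/2.052514) R2 = R3 - (-0.142092) R2:  2.007276 phi_3 = 0.120452
Back-substitution:
  phi_hat_3 = 0.120452 / 2.007276 = 0.060008
  phi_hat_2 = (0.304714 - (-0.291645)(0.060008)) / 2.052514 = 0.156985
  phi_hat_1 = (-0.3523 - (-0.3523)(0.156985) - (0.3635)(0.060008)) / 2.1113 = -0.151
So phi_hat = [-0.1510, 0.1570, 0.0600].
Therefore phi_hat_3 = 0.0600.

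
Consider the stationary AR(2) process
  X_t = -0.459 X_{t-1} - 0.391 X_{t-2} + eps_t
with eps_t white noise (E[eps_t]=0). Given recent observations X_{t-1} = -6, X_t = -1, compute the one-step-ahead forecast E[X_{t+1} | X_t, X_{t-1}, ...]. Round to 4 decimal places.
E[X_{t+1} \mid \mathcal F_t] = 2.8050

For an AR(p) model X_t = c + sum_i phi_i X_{t-i} + eps_t, the
one-step-ahead conditional mean is
  E[X_{t+1} | X_t, ...] = c + sum_i phi_i X_{t+1-i}.
Substitute known values:
  E[X_{t+1} | ...] = (-0.459) * (-1) + (-0.391) * (-6)
                   = 2.8050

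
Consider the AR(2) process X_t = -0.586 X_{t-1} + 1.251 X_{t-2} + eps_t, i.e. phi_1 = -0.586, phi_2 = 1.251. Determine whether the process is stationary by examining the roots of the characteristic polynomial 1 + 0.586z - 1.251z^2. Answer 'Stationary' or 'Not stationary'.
\text{Not stationary}

The AR(p) characteristic polynomial is P(z) = 1 + 0.586z - 1.251z^2.
Stationarity requires all roots to lie outside the unit circle, i.e. |z| > 1 for every root.
Set 1 + (0.586) z + (-1.251) z^2 = 0, i.e. a z^2 + b z + c = 0 with a = -1.251, b = 0.586, c = 1.
Discriminant D = b^2 - 4ac = (0.586)^2 - 4*(-1.251)*1 = 0.343396 - (-5.004) = 5.347396.
D >= 0, so the roots are real: z = (-b +/- sqrt(D)) / (2a) = (-0.586 +/- 2.312444) / (-2.502).
  z_1 = (-0.586 + 2.312444) / (-2.502) = -0.69,   |z_1| = 0.69.
  z_2 = (-0.586 - 2.312444) / (-2.502) = 1.1585,   |z_2| = 1.1585.
Moduli of all roots: 0.6900, 1.1585.
All moduli strictly greater than 1? No.
Verdict: Not stationary.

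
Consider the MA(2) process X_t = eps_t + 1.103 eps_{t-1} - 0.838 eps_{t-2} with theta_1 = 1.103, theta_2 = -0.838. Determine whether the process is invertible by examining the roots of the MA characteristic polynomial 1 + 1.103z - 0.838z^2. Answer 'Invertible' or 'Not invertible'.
\text{Not invertible}

The MA(q) characteristic polynomial is P(z) = 1 + 1.103z - 0.838z^2.
Invertibility requires all roots to lie outside the unit circle, i.e. |z| > 1 for every root.
Set 1 + (1.103) z + (-0.838) z^2 = 0, i.e. a z^2 + b z + c = 0 with a = -0.838, b = 1.103, c = 1.
Discriminant D = b^2 - 4ac = (1.103)^2 - 4*(-0.838)*1 = 1.216609 - (-3.352) = 4.568609.
D >= 0, so the roots are real: z = (-b +/- sqrt(D)) / (2a) = (-1.103 +/- 2.13743) / (-1.676).
  z_1 = (-1.103 + 2.13743) / (-1.676) = -0.6172,   |z_1| = 0.6172.
  z_2 = (-1.103 - 2.13743) / (-1.676) = 1.9334,   |z_2| = 1.9334.
Moduli of all roots: 0.6172, 1.9334.
All moduli strictly greater than 1? No.
Verdict: Not invertible.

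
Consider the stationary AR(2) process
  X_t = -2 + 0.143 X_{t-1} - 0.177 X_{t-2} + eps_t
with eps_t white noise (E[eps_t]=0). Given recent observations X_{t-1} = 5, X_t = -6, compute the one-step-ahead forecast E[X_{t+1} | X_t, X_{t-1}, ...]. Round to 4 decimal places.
E[X_{t+1} \mid \mathcal F_t] = -3.7430

For an AR(p) model X_t = c + sum_i phi_i X_{t-i} + eps_t, the
one-step-ahead conditional mean is
  E[X_{t+1} | X_t, ...] = c + sum_i phi_i X_{t+1-i}.
Substitute known values:
  E[X_{t+1} | ...] = -2 + (0.143) * (-6) + (-0.177) * (5)
                   = -3.7430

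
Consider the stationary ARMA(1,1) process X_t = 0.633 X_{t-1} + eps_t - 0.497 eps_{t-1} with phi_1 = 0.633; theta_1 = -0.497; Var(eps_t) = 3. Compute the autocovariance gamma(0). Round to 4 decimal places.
\gamma(0) = 3.0926

Multiply the model equation by X_{t-k} and take expectations. With theta_0 = psi_0 = 1 and psi_j the MA(infinity) weights, this gives
  gamma(k) - sum_i phi_i gamma(k-i) = c_k,
  c_k = sigma^2 * sum_{j=k..q} theta_j psi_{j-k}   (c_k = 0 for k > q),
using gamma(-m) = gamma(m).
psi-weights needed (psi_j = theta_j + sum_i phi_i psi_{j-i}):
  psi_1 = theta_1 + phi_1 = -0.497 + (0.633) = 0.136
Right-hand sides:
  c_0 = sigma^2 (1 + theta_1 psi_1) = 3 * (1 + (-0.497)(0.136)) = 3 * 0.932408 = 2.797224
  c_1 = sigma^2 theta_1 = 3 * (-0.497) = -1.491
  c_2 = 0
Equations for k = 0 and k = 1 (AR order 1):
  gamma(0) = phi_1 gamma(1) + c_0
  gamma(1) = phi_1 gamma(0) + c_1
Substituting the second into the first: gamma(0) (1 - phi_1^2) = c_0 + phi_1 c_1, so
  gamma(0) = (c_0 + phi_1 c_1) / (1 - phi_1^2) = (2.797224 + (0.633)(-1.491)) / (1 - (0.633)^2) = 1.853421 / 0.599311 = 3.092586.
Therefore gamma(0) = 3.0926 (to 4 decimal places).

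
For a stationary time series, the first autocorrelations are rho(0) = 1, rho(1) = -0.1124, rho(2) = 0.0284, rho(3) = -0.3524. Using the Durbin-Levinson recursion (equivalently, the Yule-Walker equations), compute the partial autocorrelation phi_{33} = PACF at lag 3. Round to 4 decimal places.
\phi_{33} = -0.3520

The PACF at lag k is phi_{kk}, the last component of the solution
to the Yule-Walker system G_k phi = r_k where
  (G_k)_{ij} = rho(|i - j|), (r_k)_i = rho(i), i,j = 1..k.
Equivalently, Durbin-Levinson gives phi_{kk} iteratively:
  phi_{11} = rho(1)
  phi_{kk} = [rho(k) - sum_{j=1..k-1} phi_{k-1,j} rho(k-j)]
            / [1 - sum_{j=1..k-1} phi_{k-1,j} rho(j)],
  phi_{k,j} = phi_{k-1,j} - phi_{kk} phi_{k-1,k-j},  j = 1..k-1.
Step k = 1:
  phi_11 = rho(1) = -0.1124.
Step k = 2:
  phi_22 = [rho(2) - phi_11 rho(1)] / [1 - phi_11 rho(1)] = [0.0284 - (-0.1124)(-0.1124)] / [1 - (-0.1124)(-0.1124)]
         = 0.01576624 / 0.98736624 = 0.015968.
  Update: phi_21 = phi_11 - phi_22 phi_11 = -0.1124 - (0.015968)(-0.1124) = -0.110605.
Step k = 3:
  phi_33 = [rho(3) - phi_21 rho(2) - phi_22 rho(1)] / [1 - phi_21 rho(1) - phi_22 rho(2)]
    numerator   = -0.3524 - (-0.110605)(0.0284) - (0.015968)(-0.1124) = -0.34746401
    denominator = 1 - (-0.110605)(-0.1124) - (0.015968)(0.0284) = 0.98711449
  phi_33 = -0.34746401 / 0.98711449 = -0.352.
Therefore phi_{33} = -0.3520.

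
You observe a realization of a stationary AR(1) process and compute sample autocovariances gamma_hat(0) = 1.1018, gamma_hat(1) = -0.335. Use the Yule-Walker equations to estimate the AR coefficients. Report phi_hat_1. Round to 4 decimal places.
\hat\phi_{1} = -0.3040

The Yule-Walker equations for an AR(p) process read, in matrix form,
  Gamma_p phi = r_p,   with   (Gamma_p)_{ij} = gamma(|i - j|),
                       (r_p)_i = gamma(i),   i,j = 1..p.
Substitute the sample gammas (Toeplitz matrix and right-hand side of size 1):
  Gamma_p = [[1.1018]]
  r_p     = [-0.335]
With p = 1 this is the single equation gamma(0) phi_1 = gamma(1):
  phi_hat_1 = gamma(1) / gamma(0) = -0.335 / 1.1018 = -0.3040.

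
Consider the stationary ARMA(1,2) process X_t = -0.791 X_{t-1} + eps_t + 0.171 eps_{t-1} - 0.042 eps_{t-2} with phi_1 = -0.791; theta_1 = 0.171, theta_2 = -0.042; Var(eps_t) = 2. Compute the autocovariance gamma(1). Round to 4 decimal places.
\gamma(1) = -2.6459

Multiply the model equation by X_{t-k} and take expectations. With theta_0 = psi_0 = 1 and psi_j the MA(infinity) weights, this gives
  gamma(k) - sum_i phi_i gamma(k-i) = c_k,
  c_k = sigma^2 * sum_{j=k..q} theta_j psi_{j-k}   (c_k = 0 for k > q),
using gamma(-m) = gamma(m).
psi-weights needed (psi_j = theta_j + sum_i phi_i psi_{j-i}):
  psi_1 = theta_1 + phi_1 = 0.171 + (-0.791) = -0.62
  psi_2 = theta_2 + phi_1 psi_1 = -0.042 + (-0.791)(-0.62) = 0.44842
Right-hand sides:
  c_0 = sigma^2 (1 + theta_1 psi_1 + theta_2 psi_2) = 2 * (1 + (0.171)(-0.62) + (-0.042)(0.44842)) = 2 * 0.875146 = 1.750293
  c_1 = sigma^2 (theta_1 + theta_2 psi_1) = 2 * (0.171 + (-0.042)(-0.62)) = 0.39408
  c_2 = sigma^2 theta_2 = 2 * (-0.042) = -0.084
Equations for k = 0 and k = 1 (AR order 1):
  gamma(0) = phi_1 gamma(1) + c_0
  gamma(1) = phi_1 gamma(0) + c_1
Substituting the second into the first: gamma(0) (1 - phi_1^2) = c_0 + phi_1 c_1, so
  gamma(0) = (c_0 + phi_1 c_1) / (1 - phi_1^2) = (1.750293 + (-0.791)(0.39408)) / (1 - (-0.791)^2) = 1.438575 / 0.374319 = 3.84318.
  gamma(1) = phi_1 gamma(0) + c_1 = (-0.791)(3.84318) + (0.39408) = -2.645876.
Therefore gamma(1) = -2.6459 (to 4 decimal places).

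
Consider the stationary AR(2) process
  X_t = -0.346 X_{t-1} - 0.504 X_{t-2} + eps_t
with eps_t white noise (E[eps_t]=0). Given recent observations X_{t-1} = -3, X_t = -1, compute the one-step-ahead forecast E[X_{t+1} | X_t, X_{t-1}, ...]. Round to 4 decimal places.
E[X_{t+1} \mid \mathcal F_t] = 1.8580

For an AR(p) model X_t = c + sum_i phi_i X_{t-i} + eps_t, the
one-step-ahead conditional mean is
  E[X_{t+1} | X_t, ...] = c + sum_i phi_i X_{t+1-i}.
Substitute known values:
  E[X_{t+1} | ...] = (-0.346) * (-1) + (-0.504) * (-3)
                   = 1.8580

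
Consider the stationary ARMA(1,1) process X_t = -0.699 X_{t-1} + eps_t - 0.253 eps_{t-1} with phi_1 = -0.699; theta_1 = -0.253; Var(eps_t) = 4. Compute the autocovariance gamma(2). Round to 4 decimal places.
\gamma(2) = 6.1254

Multiply the model equation by X_{t-k} and take expectations. With theta_0 = psi_0 = 1 and psi_j the MA(infinity) weights, this gives
  gamma(k) - sum_i phi_i gamma(k-i) = c_k,
  c_k = sigma^2 * sum_{j=k..q} theta_j psi_{j-k}   (c_k = 0 for k > q),
using gamma(-m) = gamma(m).
psi-weights needed (psi_j = theta_j + sum_i phi_i psi_{j-i}):
  psi_1 = theta_1 + phi_1 = -0.253 + (-0.699) = -0.952
Right-hand sides:
  c_0 = sigma^2 (1 + theta_1 psi_1) = 4 * (1 + (-0.253)(-0.952)) = 4 * 1.240856 = 4.963424
  c_1 = sigma^2 theta_1 = 4 * (-0.253) = -1.012
  c_2 = 0
Equations for k = 0 and k = 1 (AR order 1):
  gamma(0) = phi_1 gamma(1) + c_0
  gamma(1) = phi_1 gamma(0) + c_1
Substituting the second into the first: gamma(0) (1 - phi_1^2) = c_0 + phi_1 c_1, so
  gamma(0) = (c_0 + phi_1 c_1) / (1 - phi_1^2) = (4.963424 + (-0.699)(-1.012)) / (1 - (-0.699)^2) = 5.670812 / 0.511399 = 11.088821.
  gamma(1) = phi_1 gamma(0) + c_1 = (-0.699)(11.088821) + (-1.012) = -8.763086.
For k = 2 (> q): gamma(2) = phi_1 gamma(1) = (-0.699)(-8.763086) = 6.125397.
Therefore gamma(2) = 6.1254 (to 4 decimal places).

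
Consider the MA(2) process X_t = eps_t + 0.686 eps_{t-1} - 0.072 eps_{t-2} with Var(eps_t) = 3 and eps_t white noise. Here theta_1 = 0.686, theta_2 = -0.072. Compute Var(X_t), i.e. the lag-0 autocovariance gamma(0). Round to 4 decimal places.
\gamma(0) = 4.4273

For an MA(q) process X_t = eps_t + sum_i theta_i eps_{t-i} with
Var(eps_t) = sigma^2, the variance is
  gamma(0) = sigma^2 * (1 + sum_i theta_i^2).
  sum_i theta_i^2 = (0.686)^2 + (-0.072)^2 = 0.470596 + 0.005184 = 0.47578.
  gamma(0) = 3 * (1 + 0.47578) = 3 * 1.47578 = 4.42734, which rounds to 4.4273.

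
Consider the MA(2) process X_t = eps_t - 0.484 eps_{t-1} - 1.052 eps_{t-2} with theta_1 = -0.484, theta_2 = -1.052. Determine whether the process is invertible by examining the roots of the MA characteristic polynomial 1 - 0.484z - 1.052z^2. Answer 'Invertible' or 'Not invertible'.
\text{Not invertible}

The MA(q) characteristic polynomial is P(z) = 1 - 0.484z - 1.052z^2.
Invertibility requires all roots to lie outside the unit circle, i.e. |z| > 1 for every root.
Set 1 + (-0.484) z + (-1.052) z^2 = 0, i.e. a z^2 + b z + c = 0 with a = -1.052, b = -0.484, c = 1.
Discriminant D = b^2 - 4ac = (-0.484)^2 - 4*(-1.052)*1 = 0.234256 - (-4.208) = 4.442256.
D >= 0, so the roots are real: z = (-b +/- sqrt(D)) / (2a) = (0.484 +/- 2.107666) / (-2.104).
  z_1 = (0.484 + 2.107666) / (-2.104) = -1.2318,   |z_1| = 1.2318.
  z_2 = (0.484 - 2.107666) / (-2.104) = 0.7717,   |z_2| = 0.7717.
Moduli of all roots: 1.2318, 0.7717.
All moduli strictly greater than 1? No.
Verdict: Not invertible.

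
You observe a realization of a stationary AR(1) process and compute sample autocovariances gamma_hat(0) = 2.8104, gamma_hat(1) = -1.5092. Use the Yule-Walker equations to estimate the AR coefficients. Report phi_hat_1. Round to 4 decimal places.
\hat\phi_{1} = -0.5370

The Yule-Walker equations for an AR(p) process read, in matrix form,
  Gamma_p phi = r_p,   with   (Gamma_p)_{ij} = gamma(|i - j|),
                       (r_p)_i = gamma(i),   i,j = 1..p.
Substitute the sample gammas (Toeplitz matrix and right-hand side of size 1):
  Gamma_p = [[2.8104]]
  r_p     = [-1.5092]
With p = 1 this is the single equation gamma(0) phi_1 = gamma(1):
  phi_hat_1 = gamma(1) / gamma(0) = -1.5092 / 2.8104 = -0.5370.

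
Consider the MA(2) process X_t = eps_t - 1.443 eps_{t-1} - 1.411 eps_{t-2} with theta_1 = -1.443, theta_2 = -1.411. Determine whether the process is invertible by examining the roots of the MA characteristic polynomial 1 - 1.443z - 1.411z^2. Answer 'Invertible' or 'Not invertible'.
\text{Not invertible}

The MA(q) characteristic polynomial is P(z) = 1 - 1.443z - 1.411z^2.
Invertibility requires all roots to lie outside the unit circle, i.e. |z| > 1 for every root.
Set 1 + (-1.443) z + (-1.411) z^2 = 0, i.e. a z^2 + b z + c = 0 with a = -1.411, b = -1.443, c = 1.
Discriminant D = b^2 - 4ac = (-1.443)^2 - 4*(-1.411)*1 = 2.082249 - (-5.644) = 7.726249.
D >= 0, so the roots are real: z = (-b +/- sqrt(D)) / (2a) = (1.443 +/- 2.779613) / (-2.822).
  z_1 = (1.443 + 2.779613) / (-2.822) = -1.4963,   |z_1| = 1.4963.
  z_2 = (1.443 - 2.779613) / (-2.822) = 0.4736,   |z_2| = 0.4736.
Moduli of all roots: 1.4963, 0.4736.
All moduli strictly greater than 1? No.
Verdict: Not invertible.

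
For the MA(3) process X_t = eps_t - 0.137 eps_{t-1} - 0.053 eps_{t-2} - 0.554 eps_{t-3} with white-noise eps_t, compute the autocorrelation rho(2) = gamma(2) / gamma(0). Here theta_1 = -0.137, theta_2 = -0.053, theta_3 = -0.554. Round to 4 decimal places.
\rho(2) = 0.0172

For an MA(q) process with theta_0 = 1, the autocovariance is
  gamma(k) = sigma^2 * sum_{i=0..q-k} theta_i * theta_{i+k},
and rho(k) = gamma(k) / gamma(0). Sigma^2 cancels.
  numerator   = (1)*(-0.053) + (-0.137)*(-0.554) = 0.022898.
  denominator = (1)^2 + (-0.137)^2 + (-0.053)^2 + (-0.554)^2 = 1.328494.
  rho(2) = 0.022898 / 1.328494 = 0.0172.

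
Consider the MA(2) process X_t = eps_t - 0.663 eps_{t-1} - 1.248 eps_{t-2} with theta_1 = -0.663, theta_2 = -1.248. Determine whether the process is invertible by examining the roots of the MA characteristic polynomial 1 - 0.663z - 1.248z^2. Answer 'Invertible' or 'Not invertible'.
\text{Not invertible}

The MA(q) characteristic polynomial is P(z) = 1 - 0.663z - 1.248z^2.
Invertibility requires all roots to lie outside the unit circle, i.e. |z| > 1 for every root.
Set 1 + (-0.663) z + (-1.248) z^2 = 0, i.e. a z^2 + b z + c = 0 with a = -1.248, b = -0.663, c = 1.
Discriminant D = b^2 - 4ac = (-0.663)^2 - 4*(-1.248)*1 = 0.439569 - (-4.992) = 5.431569.
D >= 0, so the roots are real: z = (-b +/- sqrt(D)) / (2a) = (0.663 +/- 2.330573) / (-2.496).
  z_1 = (0.663 + 2.330573) / (-2.496) = -1.1993,   |z_1| = 1.1993.
  z_2 = (0.663 - 2.330573) / (-2.496) = 0.6681,   |z_2| = 0.6681.
Moduli of all roots: 1.1993, 0.6681.
All moduli strictly greater than 1? No.
Verdict: Not invertible.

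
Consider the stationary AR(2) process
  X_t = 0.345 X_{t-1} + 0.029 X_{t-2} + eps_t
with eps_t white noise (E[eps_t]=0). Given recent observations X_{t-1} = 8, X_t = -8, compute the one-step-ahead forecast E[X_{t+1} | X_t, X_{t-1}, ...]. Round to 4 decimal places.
E[X_{t+1} \mid \mathcal F_t] = -2.5280

For an AR(p) model X_t = c + sum_i phi_i X_{t-i} + eps_t, the
one-step-ahead conditional mean is
  E[X_{t+1} | X_t, ...] = c + sum_i phi_i X_{t+1-i}.
Substitute known values:
  E[X_{t+1} | ...] = (0.345) * (-8) + (0.029) * (8)
                   = -2.5280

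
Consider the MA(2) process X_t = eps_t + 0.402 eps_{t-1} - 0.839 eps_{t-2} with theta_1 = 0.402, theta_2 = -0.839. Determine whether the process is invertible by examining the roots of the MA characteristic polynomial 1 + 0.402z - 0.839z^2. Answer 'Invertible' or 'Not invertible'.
\text{Not invertible}

The MA(q) characteristic polynomial is P(z) = 1 + 0.402z - 0.839z^2.
Invertibility requires all roots to lie outside the unit circle, i.e. |z| > 1 for every root.
Set 1 + (0.402) z + (-0.839) z^2 = 0, i.e. a z^2 + b z + c = 0 with a = -0.839, b = 0.402, c = 1.
Discriminant D = b^2 - 4ac = (0.402)^2 - 4*(-0.839)*1 = 0.161604 - (-3.356) = 3.517604.
D >= 0, so the roots are real: z = (-b +/- sqrt(D)) / (2a) = (-0.402 +/- 1.875528) / (-1.678).
  z_1 = (-0.402 + 1.875528) / (-1.678) = -0.8781,   |z_1| = 0.8781.
  z_2 = (-0.402 - 1.875528) / (-1.678) = 1.3573,   |z_2| = 1.3573.
Moduli of all roots: 0.8781, 1.3573.
All moduli strictly greater than 1? No.
Verdict: Not invertible.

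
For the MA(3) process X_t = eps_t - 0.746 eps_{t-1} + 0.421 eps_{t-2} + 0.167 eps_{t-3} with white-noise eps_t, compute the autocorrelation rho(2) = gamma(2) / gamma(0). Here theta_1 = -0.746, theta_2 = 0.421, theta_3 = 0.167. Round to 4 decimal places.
\rho(2) = 0.1683

For an MA(q) process with theta_0 = 1, the autocovariance is
  gamma(k) = sigma^2 * sum_{i=0..q-k} theta_i * theta_{i+k},
and rho(k) = gamma(k) / gamma(0). Sigma^2 cancels.
  numerator   = (1)*(0.421) + (-0.746)*(0.167) = 0.296418.
  denominator = (1)^2 + (-0.746)^2 + (0.421)^2 + (0.167)^2 = 1.761646.
  rho(2) = 0.296418 / 1.761646 = 0.1683.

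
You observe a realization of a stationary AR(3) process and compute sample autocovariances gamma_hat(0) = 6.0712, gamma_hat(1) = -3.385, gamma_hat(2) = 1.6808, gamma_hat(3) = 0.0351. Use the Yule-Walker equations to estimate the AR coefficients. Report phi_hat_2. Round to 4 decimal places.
\hat\phi_{2} = 0.0700

The Yule-Walker equations for an AR(p) process read, in matrix form,
  Gamma_p phi = r_p,   with   (Gamma_p)_{ij} = gamma(|i - j|),
                       (r_p)_i = gamma(i),   i,j = 1..p.
Substitute the sample gammas (Toeplitz matrix and right-hand side of size 3):
  Gamma_p = [[6.0712, -3.385, 1.6808], [-3.385, 6.0712, -3.385], [1.6808, -3.385, 6.0712]]
  r_p     = [-3.385, 1.6808, 0.0351]
Written out (R1..R3):
  (R1) 6.0712 phi_1 - 3.385 phi_2 + 1.6808 phi_3 = -3.385
  (R2) -3.385 phi_1 + 6.0712 phi_2 - 3.385 phi_3 = 1.6808
  (R3) 1.6808 phi_1 - 3.385 phi_2 + 6.0712 phi_3 = 0.0351
Gaussian elimination:
  R2 <- R2 - (-3.385/6.0712) R1 = R2 - (-0.55755) R1:  4.183892 phi_2 - 2.447869 phi_3 = -0.206508
  R3 <- R3 - (1.6808/6.0712) R1 = R3 - (0.276848) R1:  -2.447869 phi_2 + 5.605874 phi_3 = 0.972231
  R3 <- R3 - (-2.447869/4.183892) R2 = R3 - (-0.58507) R2:  4.173699 phi_3 = 0.851409
Back-substitution:
  phi_hat_3 = 0.851409 / 4.173699 = 0.203994
  phi_hat_2 = (-0.206508 - (-2.447869)(0.203994)) / 4.183892 = 0.069993
  phi_hat_1 = (-3.385 - (-3.385)(0.069993) - (1.6808)(0.203994)) / 6.0712 = -0.575001
So phi_hat = [-0.5750, 0.0700, 0.2040].
Therefore phi_hat_2 = 0.0700.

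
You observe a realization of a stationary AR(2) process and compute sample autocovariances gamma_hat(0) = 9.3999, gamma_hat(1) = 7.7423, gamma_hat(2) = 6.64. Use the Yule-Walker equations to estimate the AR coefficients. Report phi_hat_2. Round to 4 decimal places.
\hat\phi_{2} = 0.0870

The Yule-Walker equations for an AR(p) process read, in matrix form,
  Gamma_p phi = r_p,   with   (Gamma_p)_{ij} = gamma(|i - j|),
                       (r_p)_i = gamma(i),   i,j = 1..p.
Substitute the sample gammas (Toeplitz matrix and right-hand side of size 2):
  Gamma_p = [[9.3999, 7.7423], [7.7423, 9.3999]]
  r_p     = [7.7423, 6.64]
Written out:
  9.3999 phi_1 + 7.7423 phi_2 = 7.7423
  7.7423 phi_1 + 9.3999 phi_2 = 6.64
Solve by Cramer's rule:
  det = gamma(0)^2 - gamma(1)^2 = (9.3999)^2 - (7.7423)^2 = 88.35812001 - 59.94320929 = 28.41491072
  phi_hat_1 = [gamma(1) gamma(0) - gamma(1) gamma(2)] / det = [(7.7423)(9.3999) - (7.7423)(6.64)] / 28.41491072 = 21.36797377 / 28.41491072 = 0.752
  phi_hat_2 = [gamma(0) gamma(2) - gamma(1)^2] / det = [(9.3999)(6.64) - (7.7423)^2] / 28.41491072 = 2.47212671 / 28.41491072 = 0.087
So phi_hat = [0.7520, 0.0870].
Therefore phi_hat_2 = 0.0870.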